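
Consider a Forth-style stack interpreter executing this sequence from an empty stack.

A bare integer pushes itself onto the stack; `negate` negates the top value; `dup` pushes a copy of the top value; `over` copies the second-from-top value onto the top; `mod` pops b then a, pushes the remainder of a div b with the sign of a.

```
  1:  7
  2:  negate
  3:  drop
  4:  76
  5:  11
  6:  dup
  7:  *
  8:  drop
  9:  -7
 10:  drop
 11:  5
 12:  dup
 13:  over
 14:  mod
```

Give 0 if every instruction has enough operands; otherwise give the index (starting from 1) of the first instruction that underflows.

0

7       [7]
negate  [-7]
drop    []
76      [76]
11      [76, 11]
dup     [76, 11, 11]
*       [76, 121]
drop    [76]
-7      [76, -7]
drop    [76]
5       [76, 5]
dup     [76, 5, 5]
over    [76, 5, 5, 5]
mod     [76, 5, 0]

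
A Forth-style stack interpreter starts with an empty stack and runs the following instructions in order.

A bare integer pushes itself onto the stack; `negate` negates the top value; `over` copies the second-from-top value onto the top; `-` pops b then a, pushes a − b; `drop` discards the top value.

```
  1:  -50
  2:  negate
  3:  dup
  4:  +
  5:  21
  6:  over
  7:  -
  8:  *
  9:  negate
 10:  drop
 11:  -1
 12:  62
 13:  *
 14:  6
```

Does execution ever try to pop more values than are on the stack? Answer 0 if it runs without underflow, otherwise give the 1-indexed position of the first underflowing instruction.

0

-50    : -50
negate : 50
dup    : 50 50
+      : 100
21     : 100 21
over   : 100 21 100
-      : 100 -79
*      : -7900
negate : 7900
drop   : (empty)
-1     : -1
62     : -1 62
*      : -62
6      : -62 6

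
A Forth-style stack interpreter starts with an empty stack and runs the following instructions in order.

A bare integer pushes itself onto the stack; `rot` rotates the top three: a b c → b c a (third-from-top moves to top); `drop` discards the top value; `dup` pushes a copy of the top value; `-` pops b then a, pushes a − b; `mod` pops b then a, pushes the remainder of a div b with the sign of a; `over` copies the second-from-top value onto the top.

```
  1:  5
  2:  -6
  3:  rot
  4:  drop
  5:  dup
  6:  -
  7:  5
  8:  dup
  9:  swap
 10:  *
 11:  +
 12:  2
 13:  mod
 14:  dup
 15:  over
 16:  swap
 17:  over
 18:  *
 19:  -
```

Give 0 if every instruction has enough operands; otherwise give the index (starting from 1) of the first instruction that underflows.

3

5  : [5]
-6 : [5, -6]
rot  — needs 3 operands, stack has 2 → underflow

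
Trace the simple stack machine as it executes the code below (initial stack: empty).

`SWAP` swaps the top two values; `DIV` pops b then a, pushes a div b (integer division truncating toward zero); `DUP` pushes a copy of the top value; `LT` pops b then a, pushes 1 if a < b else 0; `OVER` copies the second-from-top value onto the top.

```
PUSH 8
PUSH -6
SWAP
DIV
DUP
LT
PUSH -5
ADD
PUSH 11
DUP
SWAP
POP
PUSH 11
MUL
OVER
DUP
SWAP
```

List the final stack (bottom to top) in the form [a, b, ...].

[-5, 121, -5, -5]

PUSH 8  → 8
PUSH -6 → 8 -6
SWAP    → -6 8
DIV     → 0
DUP     → 0 0
LT      → 0
PUSH -5 → 0 -5
ADD     → -5
PUSH 11 → -5 11
DUP     → -5 11 11
SWAP    → -5 11 11
POP     → -5 11
PUSH 11 → -5 11 11
MUL     → -5 121
OVER    → -5 121 -5
DUP     → -5 121 -5 -5
SWAP    → -5 121 -5 -5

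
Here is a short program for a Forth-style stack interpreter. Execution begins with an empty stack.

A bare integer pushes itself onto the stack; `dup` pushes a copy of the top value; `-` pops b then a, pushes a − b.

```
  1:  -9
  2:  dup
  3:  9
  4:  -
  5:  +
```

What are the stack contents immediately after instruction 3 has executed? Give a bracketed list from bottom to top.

-9  : [-9]
dup : [-9, -9]
9   : [-9, -9, 9]

[-9, -9, 9]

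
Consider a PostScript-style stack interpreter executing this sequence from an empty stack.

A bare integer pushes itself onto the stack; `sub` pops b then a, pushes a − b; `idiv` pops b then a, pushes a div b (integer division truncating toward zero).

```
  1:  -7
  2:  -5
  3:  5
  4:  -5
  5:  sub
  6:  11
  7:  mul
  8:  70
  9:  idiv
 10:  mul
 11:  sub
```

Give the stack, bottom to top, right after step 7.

-7  : [-7]
-5  : [-7, -5]
5   : [-7, -5, 5]
-5  : [-7, -5, 5, -5]
sub : [-7, -5, 10]
11  : [-7, -5, 10, 11]
mul : [-7, -5, 110]

[-7, -5, 110]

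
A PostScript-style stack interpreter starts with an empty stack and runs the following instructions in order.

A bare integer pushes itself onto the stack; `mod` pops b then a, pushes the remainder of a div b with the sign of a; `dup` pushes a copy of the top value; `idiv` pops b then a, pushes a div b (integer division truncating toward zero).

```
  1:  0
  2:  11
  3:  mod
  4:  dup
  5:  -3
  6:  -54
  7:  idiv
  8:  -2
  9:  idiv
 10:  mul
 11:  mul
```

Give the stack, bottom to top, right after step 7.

0    -> [0]
11   -> [0, 11]
mod  -> [0]
dup  -> [0, 0]
-3   -> [0, 0, -3]
-54  -> [0, 0, -3, -54]
idiv -> [0, 0, 0]

[0, 0, 0]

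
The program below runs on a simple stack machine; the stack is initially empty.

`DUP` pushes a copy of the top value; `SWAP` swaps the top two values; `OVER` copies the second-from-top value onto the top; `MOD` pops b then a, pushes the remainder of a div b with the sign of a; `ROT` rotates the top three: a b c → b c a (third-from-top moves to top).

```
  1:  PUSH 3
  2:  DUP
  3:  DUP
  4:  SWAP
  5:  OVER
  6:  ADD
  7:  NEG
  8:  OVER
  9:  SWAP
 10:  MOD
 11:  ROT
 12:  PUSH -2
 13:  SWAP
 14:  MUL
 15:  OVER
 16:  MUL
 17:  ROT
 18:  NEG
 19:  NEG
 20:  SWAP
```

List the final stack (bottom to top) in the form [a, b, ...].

[3, 3, -18]

PUSH 3  -> 3
DUP     -> 3 3
DUP     -> 3 3 3
SWAP    -> 3 3 3
OVER    -> 3 3 3 3
ADD     -> 3 3 6
NEG     -> 3 3 -6
OVER    -> 3 3 -6 3
SWAP    -> 3 3 3 -6
MOD     -> 3 3 3
ROT     -> 3 3 3
PUSH -2 -> 3 3 3 -2
SWAP    -> 3 3 -2 3
MUL     -> 3 3 -6
OVER    -> 3 3 -6 3
MUL     -> 3 3 -18
ROT     -> 3 -18 3
NEG     -> 3 -18 -3
NEG     -> 3 -18 3
SWAP    -> 3 3 -18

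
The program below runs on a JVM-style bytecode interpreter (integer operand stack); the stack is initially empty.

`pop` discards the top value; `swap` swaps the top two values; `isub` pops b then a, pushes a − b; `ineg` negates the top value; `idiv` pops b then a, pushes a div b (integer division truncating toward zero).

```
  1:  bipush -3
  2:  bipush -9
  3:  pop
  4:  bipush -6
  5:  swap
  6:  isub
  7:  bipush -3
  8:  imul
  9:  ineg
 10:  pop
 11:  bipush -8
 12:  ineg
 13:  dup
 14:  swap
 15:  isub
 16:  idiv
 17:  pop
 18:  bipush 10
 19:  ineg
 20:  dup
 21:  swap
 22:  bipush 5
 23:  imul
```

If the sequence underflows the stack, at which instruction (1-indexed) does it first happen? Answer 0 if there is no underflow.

16

bipush -3 : -3
bipush -9 : -3 -9
pop       : -3
bipush -6 : -3 -6
swap      : -6 -3
isub      : -3
bipush -3 : -3 -3
imul      : 9
ineg      : -9
pop       : (empty)
bipush -8 : -8
ineg      : 8
dup       : 8 8
swap      : 8 8
isub      : 0
idiv  — needs 2 operands, stack has 1 → underflow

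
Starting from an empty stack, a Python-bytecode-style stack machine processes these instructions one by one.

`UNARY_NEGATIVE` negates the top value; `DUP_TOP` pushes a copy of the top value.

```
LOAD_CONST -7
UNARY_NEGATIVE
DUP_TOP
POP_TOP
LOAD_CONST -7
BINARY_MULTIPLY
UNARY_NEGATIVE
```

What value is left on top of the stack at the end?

LOAD_CONST -7   -> -7
UNARY_NEGATIVE  -> 7
DUP_TOP         -> 7 7
POP_TOP         -> 7
LOAD_CONST -7   -> 7 -7
BINARY_MULTIPLY -> -49
UNARY_NEGATIVE  -> 49

49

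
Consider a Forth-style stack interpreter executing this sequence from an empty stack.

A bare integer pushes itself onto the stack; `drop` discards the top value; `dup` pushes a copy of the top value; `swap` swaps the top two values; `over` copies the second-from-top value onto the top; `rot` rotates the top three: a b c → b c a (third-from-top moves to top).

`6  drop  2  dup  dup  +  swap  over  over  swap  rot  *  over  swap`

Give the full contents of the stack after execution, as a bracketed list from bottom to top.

[4, 2, 2, 8]

6    : [6]
drop : []
2    : [2]
dup  : [2, 2]
dup  : [2, 2, 2]
+    : [2, 4]
swap : [4, 2]
over : [4, 2, 4]
over : [4, 2, 4, 2]
swap : [4, 2, 2, 4]
rot  : [4, 2, 4, 2]
*    : [4, 2, 8]
over : [4, 2, 8, 2]
swap : [4, 2, 2, 8]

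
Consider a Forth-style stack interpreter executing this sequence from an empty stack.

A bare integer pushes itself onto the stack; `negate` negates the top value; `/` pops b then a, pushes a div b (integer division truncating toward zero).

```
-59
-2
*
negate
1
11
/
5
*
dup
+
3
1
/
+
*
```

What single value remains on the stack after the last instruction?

-354

-59    -> [-59]
-2     -> [-59, -2]
*      -> [118]
negate -> [-118]
1      -> [-118, 1]
11     -> [-118, 1, 11]
/      -> [-118, 0]
5      -> [-118, 0, 5]
*      -> [-118, 0]
dup    -> [-118, 0, 0]
+      -> [-118, 0]
3      -> [-118, 0, 3]
1      -> [-118, 0, 3, 1]
/      -> [-118, 0, 3]
+      -> [-118, 3]
*      -> [-354]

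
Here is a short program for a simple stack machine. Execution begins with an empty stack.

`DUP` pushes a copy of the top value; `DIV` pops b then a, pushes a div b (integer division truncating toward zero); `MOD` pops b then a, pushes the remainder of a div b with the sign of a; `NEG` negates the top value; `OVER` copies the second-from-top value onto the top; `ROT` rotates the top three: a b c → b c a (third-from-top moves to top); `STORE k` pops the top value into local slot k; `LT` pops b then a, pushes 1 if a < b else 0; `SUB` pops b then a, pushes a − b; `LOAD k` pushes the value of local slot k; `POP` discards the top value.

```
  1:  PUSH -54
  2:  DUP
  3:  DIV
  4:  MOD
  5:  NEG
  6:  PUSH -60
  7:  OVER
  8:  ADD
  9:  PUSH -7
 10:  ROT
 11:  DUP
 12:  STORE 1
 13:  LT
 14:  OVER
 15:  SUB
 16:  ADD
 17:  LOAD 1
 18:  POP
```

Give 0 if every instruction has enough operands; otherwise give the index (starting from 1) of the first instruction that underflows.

PUSH -54 : [-54]
DUP      : [-54, -54]
DIV      : [1]
MOD  — needs 2 operands, stack has 1 → underflow

4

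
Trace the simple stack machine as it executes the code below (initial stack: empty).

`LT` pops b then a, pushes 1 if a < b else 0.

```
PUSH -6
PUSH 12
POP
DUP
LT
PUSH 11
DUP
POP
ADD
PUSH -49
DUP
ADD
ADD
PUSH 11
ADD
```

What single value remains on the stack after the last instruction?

-76

PUSH -6   [-6]
PUSH 12   [-6, 12]
POP       [-6]
DUP       [-6, -6]
LT        [0]
PUSH 11   [0, 11]
DUP       [0, 11, 11]
POP       [0, 11]
ADD       [11]
PUSH -49  [11, -49]
DUP       [11, -49, -49]
ADD       [11, -98]
ADD       [-87]
PUSH 11   [-87, 11]
ADD       [-76]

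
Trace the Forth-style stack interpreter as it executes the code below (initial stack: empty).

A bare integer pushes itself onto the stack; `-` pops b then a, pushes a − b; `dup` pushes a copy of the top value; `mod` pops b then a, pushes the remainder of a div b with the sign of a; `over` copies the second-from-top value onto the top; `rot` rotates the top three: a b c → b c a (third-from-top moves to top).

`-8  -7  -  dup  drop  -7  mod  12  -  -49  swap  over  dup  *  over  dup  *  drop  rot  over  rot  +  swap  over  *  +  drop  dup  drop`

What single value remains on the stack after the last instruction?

-13

-8   : [-8]
-7   : [-8, -7]
-    : [-1]
dup  : [-1, -1]
drop : [-1]
-7   : [-1, -7]
mod  : [-1]
12   : [-1, 12]
-    : [-13]
-49  : [-13, -49]
swap : [-49, -13]
over : [-49, -13, -49]
dup  : [-49, -13, -49, -49]
*    : [-49, -13, 2401]
over : [-49, -13, 2401, -13]
dup  : [-49, -13, 2401, -13, -13]
*    : [-49, -13, 2401, 169]
drop : [-49, -13, 2401]
rot  : [-13, 2401, -49]
over : [-13, 2401, -49, 2401]
rot  : [-13, -49, 2401, 2401]
+    : [-13, -49, 4802]
swap : [-13, 4802, -49]
over : [-13, 4802, -49, 4802]
*    : [-13, 4802, -235298]
+    : [-13, -230496]
drop : [-13]
dup  : [-13, -13]
drop : [-13]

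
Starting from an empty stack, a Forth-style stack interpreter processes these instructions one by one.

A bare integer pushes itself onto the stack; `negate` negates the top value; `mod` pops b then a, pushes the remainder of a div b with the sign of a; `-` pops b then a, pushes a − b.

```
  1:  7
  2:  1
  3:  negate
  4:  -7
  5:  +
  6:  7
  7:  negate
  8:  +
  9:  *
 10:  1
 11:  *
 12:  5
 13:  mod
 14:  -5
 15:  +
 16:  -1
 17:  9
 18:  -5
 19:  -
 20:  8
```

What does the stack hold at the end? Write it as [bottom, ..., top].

7      -> [7]
1      -> [7, 1]
negate -> [7, -1]
-7     -> [7, -1, -7]
+      -> [7, -8]
7      -> [7, -8, 7]
negate -> [7, -8, -7]
+      -> [7, -15]
*      -> [-105]
1      -> [-105, 1]
*      -> [-105]
5      -> [-105, 5]
mod    -> [0]
-5     -> [0, -5]
+      -> [-5]
-1     -> [-5, -1]
9      -> [-5, -1, 9]
-5     -> [-5, -1, 9, -5]
-      -> [-5, -1, 14]
8      -> [-5, -1, 14, 8]

[-5, -1, 14, 8]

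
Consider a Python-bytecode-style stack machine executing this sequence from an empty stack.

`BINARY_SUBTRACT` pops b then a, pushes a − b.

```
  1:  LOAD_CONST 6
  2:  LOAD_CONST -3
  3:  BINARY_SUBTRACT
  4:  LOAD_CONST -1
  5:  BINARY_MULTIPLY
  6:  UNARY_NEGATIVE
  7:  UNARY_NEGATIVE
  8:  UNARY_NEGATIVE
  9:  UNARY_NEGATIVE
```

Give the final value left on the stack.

LOAD_CONST 6    → [6]
LOAD_CONST -3   → [6, -3]
BINARY_SUBTRACT → [9]
LOAD_CONST -1   → [9, -1]
BINARY_MULTIPLY → [-9]
UNARY_NEGATIVE  → [9]
UNARY_NEGATIVE  → [-9]
UNARY_NEGATIVE  → [9]
UNARY_NEGATIVE  → [-9]

-9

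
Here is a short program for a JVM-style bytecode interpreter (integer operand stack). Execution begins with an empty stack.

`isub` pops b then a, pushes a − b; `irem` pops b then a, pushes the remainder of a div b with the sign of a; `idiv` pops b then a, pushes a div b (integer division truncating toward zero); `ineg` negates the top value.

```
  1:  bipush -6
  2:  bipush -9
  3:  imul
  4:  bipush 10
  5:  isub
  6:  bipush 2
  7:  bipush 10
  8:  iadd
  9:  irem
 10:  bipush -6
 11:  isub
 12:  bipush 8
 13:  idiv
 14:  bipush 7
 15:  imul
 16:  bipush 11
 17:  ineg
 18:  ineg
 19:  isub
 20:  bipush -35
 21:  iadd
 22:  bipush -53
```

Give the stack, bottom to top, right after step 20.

[-4, -35]

bipush -6   -6
bipush -9   -6 -9
imul        54
bipush 10   54 10
isub        44
bipush 2    44 2
bipush 10   44 2 10
iadd        44 12
irem        8
bipush -6   8 -6
isub        14
bipush 8    14 8
idiv        1
bipush 7    1 7
imul        7
bipush 11   7 11
ineg        7 -11
ineg        7 11
isub        -4
bipush -35  -4 -35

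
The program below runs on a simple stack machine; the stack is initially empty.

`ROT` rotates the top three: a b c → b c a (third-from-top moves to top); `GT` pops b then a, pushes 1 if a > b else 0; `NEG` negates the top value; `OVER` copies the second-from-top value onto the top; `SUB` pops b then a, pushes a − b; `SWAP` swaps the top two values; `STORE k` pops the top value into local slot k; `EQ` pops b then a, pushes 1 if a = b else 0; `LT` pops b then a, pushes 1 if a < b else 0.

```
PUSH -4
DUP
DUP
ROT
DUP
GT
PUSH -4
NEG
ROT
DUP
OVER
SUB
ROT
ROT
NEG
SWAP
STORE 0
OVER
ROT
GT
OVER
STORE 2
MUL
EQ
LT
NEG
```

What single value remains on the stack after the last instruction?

-1

PUSH -4  [-4]
DUP      [-4, -4]
DUP      [-4, -4, -4]
ROT      [-4, -4, -4]
DUP      [-4, -4, -4, -4]
GT       [-4, -4, 0]
PUSH -4  [-4, -4, 0, -4]
NEG      [-4, -4, 0, 4]
ROT      [-4, 0, 4, -4]
DUP      [-4, 0, 4, -4, -4]
OVER     [-4, 0, 4, -4, -4, -4]
SUB      [-4, 0, 4, -4, 0]
ROT      [-4, 0, -4, 0, 4]
ROT      [-4, 0, 0, 4, -4]
NEG      [-4, 0, 0, 4, 4]
SWAP     [-4, 0, 0, 4, 4]
STORE 0  [-4, 0, 0, 4]
OVER     [-4, 0, 0, 4, 0]
ROT      [-4, 0, 4, 0, 0]
GT       [-4, 0, 4, 0]
OVER     [-4, 0, 4, 0, 4]
STORE 2  [-4, 0, 4, 0]
MUL      [-4, 0, 0]
EQ       [-4, 1]
LT       [1]
NEG      [-1]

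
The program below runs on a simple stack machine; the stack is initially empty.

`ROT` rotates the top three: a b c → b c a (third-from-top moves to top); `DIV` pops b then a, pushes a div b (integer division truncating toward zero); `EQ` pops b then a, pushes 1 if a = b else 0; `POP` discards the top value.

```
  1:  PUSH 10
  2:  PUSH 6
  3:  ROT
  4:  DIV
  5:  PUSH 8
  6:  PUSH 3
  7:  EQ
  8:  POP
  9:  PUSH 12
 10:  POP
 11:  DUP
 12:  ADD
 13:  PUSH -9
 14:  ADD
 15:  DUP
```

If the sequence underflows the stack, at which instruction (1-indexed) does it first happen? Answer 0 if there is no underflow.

PUSH 10 -> [10]
PUSH 6  -> [10, 6]
ROT  — needs 3 operands, stack has 2 → underflow

3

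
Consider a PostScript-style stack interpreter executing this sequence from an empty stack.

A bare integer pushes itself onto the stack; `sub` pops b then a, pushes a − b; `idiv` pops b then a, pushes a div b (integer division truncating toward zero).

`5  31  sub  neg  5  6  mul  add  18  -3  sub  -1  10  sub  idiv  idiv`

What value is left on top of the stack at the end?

-56

5    -> 5
31   -> 5 31
sub  -> -26
neg  -> 26
5    -> 26 5
6    -> 26 5 6
mul  -> 26 30
add  -> 56
18   -> 56 18
-3   -> 56 18 -3
sub  -> 56 21
-1   -> 56 21 -1
10   -> 56 21 -1 10
sub  -> 56 21 -11
idiv -> 56 -1
idiv -> -56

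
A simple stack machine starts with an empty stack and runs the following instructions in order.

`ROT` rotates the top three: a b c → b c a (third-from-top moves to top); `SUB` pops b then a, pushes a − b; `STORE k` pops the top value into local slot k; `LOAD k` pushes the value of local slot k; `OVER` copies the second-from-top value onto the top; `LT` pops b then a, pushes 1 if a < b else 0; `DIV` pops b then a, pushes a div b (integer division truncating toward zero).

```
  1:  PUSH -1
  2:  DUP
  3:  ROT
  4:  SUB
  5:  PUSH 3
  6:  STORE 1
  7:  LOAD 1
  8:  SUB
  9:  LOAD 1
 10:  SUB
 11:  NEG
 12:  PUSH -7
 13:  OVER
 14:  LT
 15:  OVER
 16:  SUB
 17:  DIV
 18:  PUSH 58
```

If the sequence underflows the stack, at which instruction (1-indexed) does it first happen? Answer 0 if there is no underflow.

PUSH -1 -> [-1]
DUP     -> [-1, -1]
ROT  — needs 3 operands, stack has 2 → underflow

3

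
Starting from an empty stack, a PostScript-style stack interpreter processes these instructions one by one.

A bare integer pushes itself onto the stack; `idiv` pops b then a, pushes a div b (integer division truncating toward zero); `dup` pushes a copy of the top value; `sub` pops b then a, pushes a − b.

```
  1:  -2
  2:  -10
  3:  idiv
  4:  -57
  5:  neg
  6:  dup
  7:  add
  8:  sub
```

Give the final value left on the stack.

-2   : -2
-10  : -2 -10
idiv : 0
-57  : 0 -57
neg  : 0 57
dup  : 0 57 57
add  : 0 114
sub  : -114

-114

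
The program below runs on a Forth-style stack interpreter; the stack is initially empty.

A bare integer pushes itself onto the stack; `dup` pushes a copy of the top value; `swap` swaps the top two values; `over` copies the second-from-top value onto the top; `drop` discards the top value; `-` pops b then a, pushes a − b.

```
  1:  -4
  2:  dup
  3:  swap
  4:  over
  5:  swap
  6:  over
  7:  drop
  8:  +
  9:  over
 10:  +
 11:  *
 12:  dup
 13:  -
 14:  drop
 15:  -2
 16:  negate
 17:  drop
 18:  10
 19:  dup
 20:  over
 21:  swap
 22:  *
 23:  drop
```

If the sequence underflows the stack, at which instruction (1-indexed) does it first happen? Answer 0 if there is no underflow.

0

-4     → [-4]
dup    → [-4, -4]
swap   → [-4, -4]
over   → [-4, -4, -4]
swap   → [-4, -4, -4]
over   → [-4, -4, -4, -4]
drop   → [-4, -4, -4]
+      → [-4, -8]
over   → [-4, -8, -4]
+      → [-4, -12]
*      → [48]
dup    → [48, 48]
-      → [0]
drop   → []
-2     → [-2]
negate → [2]
drop   → []
10     → [10]
dup    → [10, 10]
over   → [10, 10, 10]
swap   → [10, 10, 10]
*      → [10, 100]
drop   → [10]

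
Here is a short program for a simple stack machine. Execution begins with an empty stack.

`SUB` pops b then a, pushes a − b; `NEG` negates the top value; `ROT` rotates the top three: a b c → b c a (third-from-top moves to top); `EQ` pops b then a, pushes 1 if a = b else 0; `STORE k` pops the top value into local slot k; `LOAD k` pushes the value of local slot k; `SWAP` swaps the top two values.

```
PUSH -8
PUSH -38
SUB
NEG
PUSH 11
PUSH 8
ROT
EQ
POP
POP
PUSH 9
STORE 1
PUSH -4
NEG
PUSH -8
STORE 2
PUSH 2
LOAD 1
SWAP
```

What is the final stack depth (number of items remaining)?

3

PUSH -8  -> -8
PUSH -38 -> -8 -38
SUB      -> 30
NEG      -> -30
PUSH 11  -> -30 11
PUSH 8   -> -30 11 8
ROT      -> 11 8 -30
EQ       -> 11 0
POP      -> 11
POP      -> (empty)
PUSH 9   -> 9
STORE 1  -> (empty)
PUSH -4  -> -4
NEG      -> 4
PUSH -8  -> 4 -8
STORE 2  -> 4
PUSH 2   -> 4 2
LOAD 1   -> 4 2 9
SWAP     -> 4 9 2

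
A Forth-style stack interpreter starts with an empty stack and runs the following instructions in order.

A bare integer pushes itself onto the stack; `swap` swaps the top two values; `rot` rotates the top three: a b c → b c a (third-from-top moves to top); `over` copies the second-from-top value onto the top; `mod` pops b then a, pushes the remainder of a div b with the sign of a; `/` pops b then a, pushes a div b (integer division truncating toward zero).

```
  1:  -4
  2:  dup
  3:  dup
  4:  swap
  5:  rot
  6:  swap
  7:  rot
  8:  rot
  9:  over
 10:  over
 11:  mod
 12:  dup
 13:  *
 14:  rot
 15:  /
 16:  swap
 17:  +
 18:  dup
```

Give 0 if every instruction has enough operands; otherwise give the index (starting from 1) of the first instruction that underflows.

-4   -> [-4]
dup  -> [-4, -4]
dup  -> [-4, -4, -4]
swap -> [-4, -4, -4]
rot  -> [-4, -4, -4]
swap -> [-4, -4, -4]
rot  -> [-4, -4, -4]
rot  -> [-4, -4, -4]
over -> [-4, -4, -4, -4]
over -> [-4, -4, -4, -4, -4]
mod  -> [-4, -4, -4, 0]
dup  -> [-4, -4, -4, 0, 0]
*    -> [-4, -4, -4, 0]
rot  -> [-4, -4, 0, -4]
/    -> [-4, -4, 0]
swap -> [-4, 0, -4]
+    -> [-4, -4]
dup  -> [-4, -4, -4]

0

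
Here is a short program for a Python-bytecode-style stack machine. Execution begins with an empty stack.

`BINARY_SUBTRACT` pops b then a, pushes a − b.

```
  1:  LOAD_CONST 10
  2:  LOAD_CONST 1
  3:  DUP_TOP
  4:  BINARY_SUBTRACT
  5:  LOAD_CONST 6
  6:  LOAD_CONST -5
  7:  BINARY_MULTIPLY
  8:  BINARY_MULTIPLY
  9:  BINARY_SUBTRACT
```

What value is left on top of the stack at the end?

LOAD_CONST 10   : [10]
LOAD_CONST 1    : [10, 1]
DUP_TOP         : [10, 1, 1]
BINARY_SUBTRACT : [10, 0]
LOAD_CONST 6    : [10, 0, 6]
LOAD_CONST -5   : [10, 0, 6, -5]
BINARY_MULTIPLY : [10, 0, -30]
BINARY_MULTIPLY : [10, 0]
BINARY_SUBTRACT : [10]

10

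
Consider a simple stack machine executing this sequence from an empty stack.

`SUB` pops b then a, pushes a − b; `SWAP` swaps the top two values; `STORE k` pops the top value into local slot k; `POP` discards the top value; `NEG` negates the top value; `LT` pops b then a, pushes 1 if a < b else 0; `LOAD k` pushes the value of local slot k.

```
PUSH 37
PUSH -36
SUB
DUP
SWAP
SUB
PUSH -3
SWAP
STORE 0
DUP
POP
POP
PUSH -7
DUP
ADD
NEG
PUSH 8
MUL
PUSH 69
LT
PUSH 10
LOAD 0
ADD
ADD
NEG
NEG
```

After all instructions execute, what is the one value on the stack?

PUSH 37   37
PUSH -36  37 -36
SUB       73
DUP       73 73
SWAP      73 73
SUB       0
PUSH -3   0 -3
SWAP      -3 0
STORE 0   -3
DUP       -3 -3
POP       -3
POP       (empty)
PUSH -7   -7
DUP       -7 -7
ADD       -14
NEG       14
PUSH 8    14 8
MUL       112
PUSH 69   112 69
LT        0
PUSH 10   0 10
LOAD 0    0 10 0
ADD       0 10
ADD       10
NEG       -10
NEG       10

10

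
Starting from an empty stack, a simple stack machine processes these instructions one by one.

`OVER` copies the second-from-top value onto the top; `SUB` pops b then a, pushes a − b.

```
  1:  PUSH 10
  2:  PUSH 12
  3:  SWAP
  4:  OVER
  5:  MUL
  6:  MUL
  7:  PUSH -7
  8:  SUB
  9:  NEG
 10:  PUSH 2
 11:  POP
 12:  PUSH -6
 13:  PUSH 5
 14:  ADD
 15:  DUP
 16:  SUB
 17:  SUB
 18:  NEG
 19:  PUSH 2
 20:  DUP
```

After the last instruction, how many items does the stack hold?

3

PUSH 10 : [10]
PUSH 12 : [10, 12]
SWAP    : [12, 10]
OVER    : [12, 10, 12]
MUL     : [12, 120]
MUL     : [1440]
PUSH -7 : [1440, -7]
SUB     : [1447]
NEG     : [-1447]
PUSH 2  : [-1447, 2]
POP     : [-1447]
PUSH -6 : [-1447, -6]
PUSH 5  : [-1447, -6, 5]
ADD     : [-1447, -1]
DUP     : [-1447, -1, -1]
SUB     : [-1447, 0]
SUB     : [-1447]
NEG     : [1447]
PUSH 2  : [1447, 2]
DUP     : [1447, 2, 2]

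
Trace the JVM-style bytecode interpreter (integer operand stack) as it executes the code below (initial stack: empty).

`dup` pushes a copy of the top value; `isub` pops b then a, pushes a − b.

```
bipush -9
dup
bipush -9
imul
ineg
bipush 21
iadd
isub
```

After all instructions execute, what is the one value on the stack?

51

bipush -9 → -9
dup       → -9 -9
bipush -9 → -9 -9 -9
imul      → -9 81
ineg      → -9 -81
bipush 21 → -9 -81 21
iadd      → -9 -60
isub      → 51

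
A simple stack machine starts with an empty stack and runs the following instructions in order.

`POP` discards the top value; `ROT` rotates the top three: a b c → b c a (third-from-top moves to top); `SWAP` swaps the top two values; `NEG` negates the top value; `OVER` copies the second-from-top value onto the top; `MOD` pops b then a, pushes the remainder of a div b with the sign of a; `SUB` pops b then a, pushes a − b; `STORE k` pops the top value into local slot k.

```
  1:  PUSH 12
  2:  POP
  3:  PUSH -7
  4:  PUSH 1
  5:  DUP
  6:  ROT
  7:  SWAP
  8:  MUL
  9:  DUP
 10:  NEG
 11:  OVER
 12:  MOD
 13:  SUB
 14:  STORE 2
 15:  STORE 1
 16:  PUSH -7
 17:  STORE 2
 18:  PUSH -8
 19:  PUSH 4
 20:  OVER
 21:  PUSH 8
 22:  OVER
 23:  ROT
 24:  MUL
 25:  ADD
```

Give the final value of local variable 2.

-7

PUSH 12  12
POP      (empty)
PUSH -7  -7
PUSH 1   -7 1
DUP      -7 1 1
ROT      1 1 -7
SWAP     1 -7 1
MUL      1 -7
DUP      1 -7 -7
NEG      1 -7 7
OVER     1 -7 7 -7
MOD      1 -7 0
SUB      1 -7
STORE 2  1
STORE 1  (empty)
PUSH -7  -7
STORE 2  (empty)
PUSH -8  -8
PUSH 4   -8 4
OVER     -8 4 -8
PUSH 8   -8 4 -8 8
OVER     -8 4 -8 8 -8
ROT      -8 4 8 -8 -8
MUL      -8 4 8 64
ADD      -8 4 72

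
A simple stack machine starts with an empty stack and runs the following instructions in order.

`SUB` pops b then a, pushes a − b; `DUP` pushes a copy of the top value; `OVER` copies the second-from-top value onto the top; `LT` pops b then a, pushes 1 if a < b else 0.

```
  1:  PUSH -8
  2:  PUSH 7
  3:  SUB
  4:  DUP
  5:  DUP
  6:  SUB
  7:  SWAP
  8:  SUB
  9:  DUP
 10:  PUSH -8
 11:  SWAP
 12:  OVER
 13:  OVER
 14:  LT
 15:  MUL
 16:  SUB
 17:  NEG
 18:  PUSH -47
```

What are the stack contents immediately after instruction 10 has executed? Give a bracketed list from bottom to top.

PUSH -8  [-8]
PUSH 7   [-8, 7]
SUB      [-15]
DUP      [-15, -15]
DUP      [-15, -15, -15]
SUB      [-15, 0]
SWAP     [0, -15]
SUB      [15]
DUP      [15, 15]
PUSH -8  [15, 15, -8]

[15, 15, -8]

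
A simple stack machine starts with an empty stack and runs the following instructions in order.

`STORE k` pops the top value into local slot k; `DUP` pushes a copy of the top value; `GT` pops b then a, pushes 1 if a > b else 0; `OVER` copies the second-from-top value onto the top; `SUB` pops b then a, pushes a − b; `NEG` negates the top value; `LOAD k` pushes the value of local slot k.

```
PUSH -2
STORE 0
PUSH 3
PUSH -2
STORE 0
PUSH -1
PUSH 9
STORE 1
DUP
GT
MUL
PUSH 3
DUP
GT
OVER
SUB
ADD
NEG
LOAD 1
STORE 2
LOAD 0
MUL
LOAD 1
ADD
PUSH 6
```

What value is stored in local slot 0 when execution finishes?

-2

PUSH -2 : -2
STORE 0 : (empty)
PUSH 3  : 3
PUSH -2 : 3 -2
STORE 0 : 3
PUSH -1 : 3 -1
PUSH 9  : 3 -1 9
STORE 1 : 3 -1
DUP     : 3 -1 -1
GT      : 3 0
MUL     : 0
PUSH 3  : 0 3
DUP     : 0 3 3
GT      : 0 0
OVER    : 0 0 0
SUB     : 0 0
ADD     : 0
NEG     : 0
LOAD 1  : 0 9
STORE 2 : 0
LOAD 0  : 0 -2
MUL     : 0
LOAD 1  : 0 9
ADD     : 9
PUSH 6  : 9 6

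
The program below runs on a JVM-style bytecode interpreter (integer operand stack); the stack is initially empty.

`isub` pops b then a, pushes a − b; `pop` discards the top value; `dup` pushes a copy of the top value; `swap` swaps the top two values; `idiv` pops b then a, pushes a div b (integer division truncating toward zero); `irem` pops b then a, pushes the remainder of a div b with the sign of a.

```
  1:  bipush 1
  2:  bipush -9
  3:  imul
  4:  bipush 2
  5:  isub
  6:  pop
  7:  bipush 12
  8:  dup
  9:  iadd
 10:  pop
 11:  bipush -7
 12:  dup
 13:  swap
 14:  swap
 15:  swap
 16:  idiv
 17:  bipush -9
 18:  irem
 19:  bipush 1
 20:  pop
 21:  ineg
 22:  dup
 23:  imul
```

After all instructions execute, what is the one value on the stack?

1

bipush 1  -> [1]
bipush -9 -> [1, -9]
imul      -> [-9]
bipush 2  -> [-9, 2]
isub      -> [-11]
pop       -> []
bipush 12 -> [12]
dup       -> [12, 12]
iadd      -> [24]
pop       -> []
bipush -7 -> [-7]
dup       -> [-7, -7]
swap      -> [-7, -7]
swap      -> [-7, -7]
swap      -> [-7, -7]
idiv      -> [1]
bipush -9 -> [1, -9]
irem      -> [1]
bipush 1  -> [1, 1]
pop       -> [1]
ineg      -> [-1]
dup       -> [-1, -1]
imul      -> [1]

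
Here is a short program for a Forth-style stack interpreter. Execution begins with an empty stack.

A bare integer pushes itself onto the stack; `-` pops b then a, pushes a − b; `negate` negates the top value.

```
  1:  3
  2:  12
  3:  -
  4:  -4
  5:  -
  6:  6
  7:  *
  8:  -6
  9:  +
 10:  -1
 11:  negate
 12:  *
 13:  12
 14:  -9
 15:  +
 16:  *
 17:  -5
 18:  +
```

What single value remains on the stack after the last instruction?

-113

3      → [3]
12     → [3, 12]
-      → [-9]
-4     → [-9, -4]
-      → [-5]
6      → [-5, 6]
*      → [-30]
-6     → [-30, -6]
+      → [-36]
-1     → [-36, -1]
negate → [-36, 1]
*      → [-36]
12     → [-36, 12]
-9     → [-36, 12, -9]
+      → [-36, 3]
*      → [-108]
-5     → [-108, -5]
+      → [-113]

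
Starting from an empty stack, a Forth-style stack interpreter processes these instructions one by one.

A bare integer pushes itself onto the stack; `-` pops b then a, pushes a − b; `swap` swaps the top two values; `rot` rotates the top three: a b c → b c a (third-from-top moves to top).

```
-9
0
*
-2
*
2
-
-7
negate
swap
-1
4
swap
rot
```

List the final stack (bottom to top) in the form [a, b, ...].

-9     -> [-9]
0      -> [-9, 0]
*      -> [0]
-2     -> [0, -2]
*      -> [0]
2      -> [0, 2]
-      -> [-2]
-7     -> [-2, -7]
negate -> [-2, 7]
swap   -> [7, -2]
-1     -> [7, -2, -1]
4      -> [7, -2, -1, 4]
swap   -> [7, -2, 4, -1]
rot    -> [7, 4, -1, -2]

[7, 4, -1, -2]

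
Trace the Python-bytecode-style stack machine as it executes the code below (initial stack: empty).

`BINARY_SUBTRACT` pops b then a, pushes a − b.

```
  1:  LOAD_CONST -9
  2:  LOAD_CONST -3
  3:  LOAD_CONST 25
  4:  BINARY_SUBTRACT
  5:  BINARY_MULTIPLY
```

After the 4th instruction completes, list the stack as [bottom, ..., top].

LOAD_CONST -9   : -9
LOAD_CONST -3   : -9 -3
LOAD_CONST 25   : -9 -3 25
BINARY_SUBTRACT : -9 -28

[-9, -28]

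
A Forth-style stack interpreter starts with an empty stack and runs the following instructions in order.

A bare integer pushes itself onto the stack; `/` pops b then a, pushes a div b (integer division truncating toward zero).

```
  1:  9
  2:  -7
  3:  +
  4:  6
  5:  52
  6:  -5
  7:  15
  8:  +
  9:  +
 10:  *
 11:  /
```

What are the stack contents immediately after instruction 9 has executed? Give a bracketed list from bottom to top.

[2, 6, 62]

9  → [9]
-7 → [9, -7]
+  → [2]
6  → [2, 6]
52 → [2, 6, 52]
-5 → [2, 6, 52, -5]
15 → [2, 6, 52, -5, 15]
+  → [2, 6, 52, 10]
+  → [2, 6, 62]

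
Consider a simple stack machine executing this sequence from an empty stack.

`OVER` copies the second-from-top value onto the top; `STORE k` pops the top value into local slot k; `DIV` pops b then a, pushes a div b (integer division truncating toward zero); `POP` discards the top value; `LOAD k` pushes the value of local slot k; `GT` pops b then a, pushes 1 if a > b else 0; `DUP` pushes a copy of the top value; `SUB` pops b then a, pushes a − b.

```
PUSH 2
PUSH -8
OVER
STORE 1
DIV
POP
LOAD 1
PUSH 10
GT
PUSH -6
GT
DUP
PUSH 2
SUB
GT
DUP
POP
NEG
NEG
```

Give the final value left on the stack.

PUSH 2   2
PUSH -8  2 -8
OVER     2 -8 2
STORE 1  2 -8
DIV      0
POP      (empty)
LOAD 1   2
PUSH 10  2 10
GT       0
PUSH -6  0 -6
GT       1
DUP      1 1
PUSH 2   1 1 2
SUB      1 -1
GT       1
DUP      1 1
POP      1
NEG      -1
NEG      1

1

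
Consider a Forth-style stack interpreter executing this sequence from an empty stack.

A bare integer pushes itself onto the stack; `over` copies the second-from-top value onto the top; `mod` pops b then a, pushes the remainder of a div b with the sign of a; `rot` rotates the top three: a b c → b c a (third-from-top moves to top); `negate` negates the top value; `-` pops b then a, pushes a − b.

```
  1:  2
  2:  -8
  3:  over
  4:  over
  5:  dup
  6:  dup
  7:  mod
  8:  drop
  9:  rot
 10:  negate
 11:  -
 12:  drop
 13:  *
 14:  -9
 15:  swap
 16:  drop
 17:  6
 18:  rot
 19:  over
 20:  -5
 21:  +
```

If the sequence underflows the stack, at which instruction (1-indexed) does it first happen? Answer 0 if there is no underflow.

2      -> 2
-8     -> 2 -8
over   -> 2 -8 2
over   -> 2 -8 2 -8
dup    -> 2 -8 2 -8 -8
dup    -> 2 -8 2 -8 -8 -8
mod    -> 2 -8 2 -8 0
drop   -> 2 -8 2 -8
rot    -> 2 2 -8 -8
negate -> 2 2 -8 8
-      -> 2 2 -16
drop   -> 2 2
*      -> 4
-9     -> 4 -9
swap   -> -9 4
drop   -> -9
6      -> -9 6
rot  — needs 3 operands, stack has 2 → underflow

18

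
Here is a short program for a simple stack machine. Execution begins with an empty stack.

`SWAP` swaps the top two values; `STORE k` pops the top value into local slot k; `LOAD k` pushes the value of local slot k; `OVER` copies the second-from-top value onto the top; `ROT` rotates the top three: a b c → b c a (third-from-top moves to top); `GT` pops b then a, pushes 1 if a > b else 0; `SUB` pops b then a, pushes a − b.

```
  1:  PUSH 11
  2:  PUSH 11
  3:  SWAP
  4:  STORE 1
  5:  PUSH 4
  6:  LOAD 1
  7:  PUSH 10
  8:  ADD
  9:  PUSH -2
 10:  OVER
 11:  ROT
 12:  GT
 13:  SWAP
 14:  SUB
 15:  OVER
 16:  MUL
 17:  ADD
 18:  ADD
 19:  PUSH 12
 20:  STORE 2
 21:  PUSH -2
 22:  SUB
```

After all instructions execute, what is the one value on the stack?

PUSH 11 → [11]
PUSH 11 → [11, 11]
SWAP    → [11, 11]
STORE 1 → [11]
PUSH 4  → [11, 4]
LOAD 1  → [11, 4, 11]
PUSH 10 → [11, 4, 11, 10]
ADD     → [11, 4, 21]
PUSH -2 → [11, 4, 21, -2]
OVER    → [11, 4, 21, -2, 21]
ROT     → [11, 4, -2, 21, 21]
GT      → [11, 4, -2, 0]
SWAP    → [11, 4, 0, -2]
SUB     → [11, 4, 2]
OVER    → [11, 4, 2, 4]
MUL     → [11, 4, 8]
ADD     → [11, 12]
ADD     → [23]
PUSH 12 → [23, 12]
STORE 2 → [23]
PUSH -2 → [23, -2]
SUB     → [25]

25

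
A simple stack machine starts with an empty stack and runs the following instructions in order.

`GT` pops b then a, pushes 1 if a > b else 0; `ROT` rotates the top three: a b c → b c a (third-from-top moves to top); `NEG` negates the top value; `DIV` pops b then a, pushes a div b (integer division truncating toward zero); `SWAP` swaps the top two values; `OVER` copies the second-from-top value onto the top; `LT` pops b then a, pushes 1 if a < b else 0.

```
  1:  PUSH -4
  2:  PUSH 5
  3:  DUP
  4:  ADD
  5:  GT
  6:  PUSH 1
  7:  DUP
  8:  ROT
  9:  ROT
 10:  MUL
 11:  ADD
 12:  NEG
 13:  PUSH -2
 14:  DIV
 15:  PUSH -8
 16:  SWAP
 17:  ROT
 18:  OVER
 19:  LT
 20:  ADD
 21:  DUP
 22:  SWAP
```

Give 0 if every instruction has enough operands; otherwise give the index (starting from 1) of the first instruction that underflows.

PUSH -4 : -4
PUSH 5  : -4 5
DUP     : -4 5 5
ADD     : -4 10
GT      : 0
PUSH 1  : 0 1
DUP     : 0 1 1
ROT     : 1 1 0
ROT     : 1 0 1
MUL     : 1 0
ADD     : 1
NEG     : -1
PUSH -2 : -1 -2
DIV     : 0
PUSH -8 : 0 -8
SWAP    : -8 0
ROT  — needs 3 operands, stack has 2 → underflow

17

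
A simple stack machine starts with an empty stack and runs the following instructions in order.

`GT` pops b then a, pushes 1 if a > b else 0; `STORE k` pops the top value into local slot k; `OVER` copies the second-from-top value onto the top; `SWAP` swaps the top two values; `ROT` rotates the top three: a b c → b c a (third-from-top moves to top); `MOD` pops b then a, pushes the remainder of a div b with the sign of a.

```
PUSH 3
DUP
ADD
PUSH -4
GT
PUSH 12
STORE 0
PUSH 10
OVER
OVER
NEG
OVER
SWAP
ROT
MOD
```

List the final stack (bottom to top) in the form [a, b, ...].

PUSH 3  → 3
DUP     → 3 3
ADD     → 6
PUSH -4 → 6 -4
GT      → 1
PUSH 12 → 1 12
STORE 0 → 1
PUSH 10 → 1 10
OVER    → 1 10 1
OVER    → 1 10 1 10
NEG     → 1 10 1 -10
OVER    → 1 10 1 -10 1
SWAP    → 1 10 1 1 -10
ROT     → 1 10 1 -10 1
MOD     → 1 10 1 0

[1, 10, 1, 0]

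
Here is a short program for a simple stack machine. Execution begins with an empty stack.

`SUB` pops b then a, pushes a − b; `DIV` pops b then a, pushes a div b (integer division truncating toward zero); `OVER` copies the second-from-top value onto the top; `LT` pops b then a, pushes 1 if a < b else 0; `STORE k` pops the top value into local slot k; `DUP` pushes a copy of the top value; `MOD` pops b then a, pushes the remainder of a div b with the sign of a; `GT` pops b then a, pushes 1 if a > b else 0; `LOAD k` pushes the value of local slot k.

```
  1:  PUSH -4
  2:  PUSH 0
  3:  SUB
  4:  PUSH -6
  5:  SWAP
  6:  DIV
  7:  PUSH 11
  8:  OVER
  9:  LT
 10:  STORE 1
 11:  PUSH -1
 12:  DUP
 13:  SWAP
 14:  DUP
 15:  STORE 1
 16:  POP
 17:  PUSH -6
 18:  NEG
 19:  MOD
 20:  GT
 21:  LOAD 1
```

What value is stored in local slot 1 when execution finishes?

PUSH -4 : [-4]
PUSH 0  : [-4, 0]
SUB     : [-4]
PUSH -6 : [-4, -6]
SWAP    : [-6, -4]
DIV     : [1]
PUSH 11 : [1, 11]
OVER    : [1, 11, 1]
LT      : [1, 0]
STORE 1 : [1]
PUSH -1 : [1, -1]
DUP     : [1, -1, -1]
SWAP    : [1, -1, -1]
DUP     : [1, -1, -1, -1]
STORE 1 : [1, -1, -1]
POP     : [1, -1]
PUSH -6 : [1, -1, -6]
NEG     : [1, -1, 6]
MOD     : [1, -1]
GT      : [1]
LOAD 1  : [1, -1]

-1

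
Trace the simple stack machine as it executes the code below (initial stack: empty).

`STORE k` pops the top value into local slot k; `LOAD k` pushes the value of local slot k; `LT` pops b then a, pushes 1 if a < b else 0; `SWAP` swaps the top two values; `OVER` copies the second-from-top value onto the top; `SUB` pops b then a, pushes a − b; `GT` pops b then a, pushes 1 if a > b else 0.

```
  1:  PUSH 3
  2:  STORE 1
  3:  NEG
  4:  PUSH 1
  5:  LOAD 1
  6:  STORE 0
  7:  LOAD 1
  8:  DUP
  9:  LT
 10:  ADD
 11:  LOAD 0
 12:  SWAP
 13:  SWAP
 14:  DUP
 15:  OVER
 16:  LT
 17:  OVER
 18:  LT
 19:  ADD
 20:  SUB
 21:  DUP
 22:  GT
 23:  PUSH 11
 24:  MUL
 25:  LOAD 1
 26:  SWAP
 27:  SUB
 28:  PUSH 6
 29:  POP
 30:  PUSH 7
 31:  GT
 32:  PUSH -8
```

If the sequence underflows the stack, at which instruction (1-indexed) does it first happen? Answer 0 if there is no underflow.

PUSH 3  → 3
STORE 1 → (empty)
NEG  — needs 1 operand, stack has 0 → underflow

3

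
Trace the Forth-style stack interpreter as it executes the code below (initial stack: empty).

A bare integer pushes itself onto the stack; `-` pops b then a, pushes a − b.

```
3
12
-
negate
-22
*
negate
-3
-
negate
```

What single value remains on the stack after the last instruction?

3       3
12      3 12
-       -9
negate  9
-22     9 -22
*       -198
negate  198
-3      198 -3
-       201
negate  -201

-201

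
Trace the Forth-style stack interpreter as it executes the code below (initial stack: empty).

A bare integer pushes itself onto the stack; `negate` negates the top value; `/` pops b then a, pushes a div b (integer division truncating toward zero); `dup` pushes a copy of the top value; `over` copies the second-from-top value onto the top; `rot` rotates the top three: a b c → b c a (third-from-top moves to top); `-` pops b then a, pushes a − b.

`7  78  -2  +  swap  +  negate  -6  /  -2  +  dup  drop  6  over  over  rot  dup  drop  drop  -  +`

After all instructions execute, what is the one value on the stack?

7      : 7
78     : 7 78
-2     : 7 78 -2
+      : 7 76
swap   : 76 7
+      : 83
negate : -83
-6     : -83 -6
/      : 13
-2     : 13 -2
+      : 11
dup    : 11 11
drop   : 11
6      : 11 6
over   : 11 6 11
over   : 11 6 11 6
rot    : 11 11 6 6
dup    : 11 11 6 6 6
drop   : 11 11 6 6
drop   : 11 11 6
-      : 11 5
+      : 16

16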